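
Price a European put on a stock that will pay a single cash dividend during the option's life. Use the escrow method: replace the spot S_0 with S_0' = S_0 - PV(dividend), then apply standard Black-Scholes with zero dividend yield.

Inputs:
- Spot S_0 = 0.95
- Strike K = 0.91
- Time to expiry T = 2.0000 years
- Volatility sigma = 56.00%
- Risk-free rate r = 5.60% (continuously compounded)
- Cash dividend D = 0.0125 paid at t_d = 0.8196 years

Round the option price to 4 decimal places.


Answer: Price = 0.2115

Derivation:
PV(D) = D * exp(-r * t_d) = 0.0125 * 0.95513976 = 0.01193925
S_0' = S_0 - PV(D) = 0.9500 - 0.01193925 = 0.93806075
d1 = (ln(S_0'/K) + (r + sigma^2/2)*T) / (sigma*sqrt(T)) = 0.57574922
d2 = d1 - sigma*sqrt(T) = -0.21621038
exp(-rT) = 0.89404426
N(-d1) = 0.28239235; N(-d2) = 0.58558812
P = K * exp(-rT) * N(-d2) - S_0' * N(-d1) = 0.9100 * 0.89404426 * 0.58558812 - 0.93806075 * 0.28239235 = 0.2115


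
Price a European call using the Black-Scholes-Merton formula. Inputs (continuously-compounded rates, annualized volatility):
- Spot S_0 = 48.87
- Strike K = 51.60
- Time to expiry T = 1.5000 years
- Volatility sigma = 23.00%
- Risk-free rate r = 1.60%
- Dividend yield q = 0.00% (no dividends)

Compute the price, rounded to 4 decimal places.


d1 = (ln(S/K) + (r - q + 0.5*sigma^2) * T) / (sigma * sqrt(T)) = 0.03307535
d2 = d1 - sigma * sqrt(T) = -0.24861597
exp(-rT) = 0.97628571; exp(-qT) = 1.00000000
C = S_0 * exp(-qT) * N(d1) - K * exp(-rT) * N(d2)
N(d1) = 0.51319275; N(d2) = 0.40182893
C = 48.8700 * 1.00000000 * 0.51319275 - 51.6000 * 0.97628571 * 0.40182893 = 4.8371

Answer: Price = 4.8371


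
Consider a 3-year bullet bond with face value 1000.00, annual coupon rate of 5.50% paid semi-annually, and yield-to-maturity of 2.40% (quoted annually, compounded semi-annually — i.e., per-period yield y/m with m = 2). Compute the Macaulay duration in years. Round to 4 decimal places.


Answer: Macaulay duration = 2.8158 years

Derivation:
Coupon per period c = face * coupon_rate / m = 27.500000
Periods per year m = 2; per-period yield y/m = 0.012000
Number of cashflows N = 6
Cashflows (t years, CF_t, discount factor 1/(1+y/m)^(m*t), PV):
  t = 0.5000: CF_t = 27.500000, DF = 0.988142, PV = 27.173913
  t = 1.0000: CF_t = 27.500000, DF = 0.976425, PV = 26.851693
  t = 1.5000: CF_t = 27.500000, DF = 0.964847, PV = 26.533293
  t = 2.0000: CF_t = 27.500000, DF = 0.953406, PV = 26.218669
  t = 2.5000: CF_t = 27.500000, DF = 0.942101, PV = 25.907776
  t = 3.0000: CF_t = 1027.500000, DF = 0.930930, PV = 956.530352
Price P = sum_t PV_t = 1089.215696
Macaulay numerator sum_t t * PV_t:
  t * PV_t at t = 0.5000: 13.586957
  t * PV_t at t = 1.0000: 26.851693
  t * PV_t at t = 1.5000: 39.799940
  t * PV_t at t = 2.0000: 52.437338
  t * PV_t at t = 2.5000: 64.769440
  t * PV_t at t = 3.0000: 2869.591057
Macaulay duration D = (sum_t t * PV_t) / P = 3067.036424 / 1089.215696 = 2.815821


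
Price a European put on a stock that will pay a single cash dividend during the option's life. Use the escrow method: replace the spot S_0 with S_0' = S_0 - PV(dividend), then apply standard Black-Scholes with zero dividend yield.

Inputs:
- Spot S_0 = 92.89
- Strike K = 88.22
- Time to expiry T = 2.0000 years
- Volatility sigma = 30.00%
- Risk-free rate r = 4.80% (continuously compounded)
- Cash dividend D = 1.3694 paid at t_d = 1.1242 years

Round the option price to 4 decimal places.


Answer: Price = 9.3983

Derivation:
PV(D) = D * exp(-r * t_d) = 1.3694 * 0.94746849 = 1.29746335
S_0' = S_0 - PV(D) = 92.8900 - 1.29746335 = 91.59253665
d1 = (ln(S_0'/K) + (r + sigma^2/2)*T) / (sigma*sqrt(T)) = 0.52683249
d2 = d1 - sigma*sqrt(T) = 0.10256842
exp(-rT) = 0.90846402
N(-d1) = 0.29915496; N(-d2) = 0.45915275
P = K * exp(-rT) * N(-d2) - S_0' * N(-d1) = 88.2200 * 0.90846402 * 0.45915275 - 91.59253665 * 0.29915496 = 9.3983


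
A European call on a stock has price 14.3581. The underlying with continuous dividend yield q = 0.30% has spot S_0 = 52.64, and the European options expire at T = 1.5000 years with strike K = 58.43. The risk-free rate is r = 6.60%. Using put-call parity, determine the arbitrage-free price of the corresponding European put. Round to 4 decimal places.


Put-call parity: C - P = S_0 * exp(-qT) - K * exp(-rT).
S_0 * exp(-qT) = 52.6400 * 0.99551011 = 52.40365218
K * exp(-rT) = 58.4300 * 0.90574271 = 52.92254643
P = C - S*exp(-qT) + K*exp(-rT)
P = 14.3581 - 52.40365218 + 52.92254643 = 14.8770

Answer: Put price = 14.8770


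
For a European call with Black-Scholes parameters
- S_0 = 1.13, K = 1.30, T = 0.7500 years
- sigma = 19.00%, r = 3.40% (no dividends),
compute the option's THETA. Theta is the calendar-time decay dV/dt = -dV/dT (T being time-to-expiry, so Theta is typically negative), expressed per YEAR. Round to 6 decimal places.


Answer: Theta = -0.050336

Derivation:
d1 = -0.6144777308; d2 = -0.7790225576
phi(d1) = 0.3303079182; exp(-qT) = 1.0000000000; exp(-rT) = 0.9748223790
Theta = -S*exp(-qT)*phi(d1)*sigma/(2*sqrt(T)) - r*K*exp(-rT)*N(d2) + q*S*exp(-qT)*N(d1)
N(d1) = 0.2694498422; N(d2) = 0.2179832135; sqrt(T) = 0.8660254038
Term 1 = -1.1300 * 1.0000000000 * 0.3303079182 * 0.1900 / (2 * 0.8660254038) = -0.0409440126
Term 2 = -0.0340 * 1.3000 * 0.9748223790 * 0.2179832135 = -0.0093922752
Term 3 = 0 (no dividend yield, q = 0)
Theta = -0.0409440126 + (-0.0093922752) + (0.0000000000) = -0.050336


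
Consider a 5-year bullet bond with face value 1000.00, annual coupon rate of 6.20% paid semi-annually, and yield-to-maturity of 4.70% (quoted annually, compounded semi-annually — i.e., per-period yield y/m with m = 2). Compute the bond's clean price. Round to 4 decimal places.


Coupon per period c = face * coupon_rate / m = 31.000000
Periods per year m = 2; per-period yield y/m = 0.023500
Number of cashflows N = 10
Cashflows (t years, CF_t, discount factor 1/(1+y/m)^(m*t), PV):
  t = 0.5000: CF_t = 31.000000, DF = 0.977040, PV = 30.288227
  t = 1.0000: CF_t = 31.000000, DF = 0.954606, PV = 29.592796
  t = 1.5000: CF_t = 31.000000, DF = 0.932688, PV = 28.913333
  t = 2.0000: CF_t = 31.000000, DF = 0.911273, PV = 28.249470
  t = 2.5000: CF_t = 31.000000, DF = 0.890350, PV = 27.600850
  t = 3.0000: CF_t = 31.000000, DF = 0.869907, PV = 26.967123
  t = 3.5000: CF_t = 31.000000, DF = 0.849934, PV = 26.347946
  t = 4.0000: CF_t = 31.000000, DF = 0.830419, PV = 25.742986
  t = 4.5000: CF_t = 31.000000, DF = 0.811352, PV = 25.151916
  t = 5.0000: CF_t = 1031.000000, DF = 0.792723, PV = 817.297547
Price P = sum_t PV_t = 1066.152193

Answer: Price = 1066.1522


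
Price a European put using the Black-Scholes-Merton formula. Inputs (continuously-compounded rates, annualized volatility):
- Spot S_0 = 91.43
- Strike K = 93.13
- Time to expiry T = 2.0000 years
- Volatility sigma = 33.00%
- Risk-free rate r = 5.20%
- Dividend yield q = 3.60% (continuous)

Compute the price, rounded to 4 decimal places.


d1 = (ln(S/K) + (r - q + 0.5*sigma^2) * T) / (sigma * sqrt(T)) = 0.26243794
d2 = d1 - sigma * sqrt(T) = -0.20425254
exp(-rT) = 0.90122530; exp(-qT) = 0.93053090
P = K * exp(-rT) * N(-d2) - S_0 * exp(-qT) * N(-d1)
N(-d1) = 0.39649191; N(-d2) = 0.58092192
P = 93.1300 * 0.90122530 * 0.58092192 - 91.4300 * 0.93053090 * 0.39649191 = 15.0245

Answer: Price = 15.0245


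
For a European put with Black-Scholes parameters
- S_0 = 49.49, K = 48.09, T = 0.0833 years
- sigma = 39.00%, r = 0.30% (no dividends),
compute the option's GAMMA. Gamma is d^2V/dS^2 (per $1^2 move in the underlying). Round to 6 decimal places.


d1 = 0.3134416584; d2 = 0.2008808748
phi(d1) = 0.3798186527; exp(-qT) = 1.0000000000; exp(-rT) = 0.9997501312
Gamma = exp(-qT) * phi(d1) / (S * sigma * sqrt(T)) = 1.0000000000 * 0.3798186527 / (49.4900 * 0.3900 * 0.2886173938) = 0.068182

Answer: Gamma = 0.068182


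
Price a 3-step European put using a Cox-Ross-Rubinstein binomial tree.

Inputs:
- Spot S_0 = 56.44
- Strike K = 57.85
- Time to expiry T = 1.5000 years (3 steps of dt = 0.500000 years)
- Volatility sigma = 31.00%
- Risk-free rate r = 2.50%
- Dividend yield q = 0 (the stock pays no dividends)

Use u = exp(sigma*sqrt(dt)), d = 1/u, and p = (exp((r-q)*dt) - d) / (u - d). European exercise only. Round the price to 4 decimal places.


Answer: Price = V(0,0) = 8.7584

Derivation:
dt = T/N = 0.500000
u = exp(sigma*sqrt(dt)) = 1.245084; d = 1/u = 0.803159
p = (exp((r-q)*dt) - d) / (u - d) = 0.473880
Discount per step: exp(-r*dt) = 0.987578
Stock lattice S(k, i) with i counting down-moves:
  k=0: S(0,0) = 56.4400
  k=1: S(1,0) = 70.2725; S(1,1) = 45.3303
  k=2: S(2,0) = 87.4952; S(2,1) = 56.4400; S(2,2) = 36.4074
  k=3: S(3,0) = 108.9389; S(3,1) = 70.2725; S(3,2) = 45.3303; S(3,3) = 29.2409
Terminal payoffs V(N, i) = max(K - S_T, 0):
  V(3,0) = 0.000000; V(3,1) = 0.000000; V(3,2) = 12.519730; V(3,3) = 28.609088
Backward induction: V(k, i) = exp(-r*dt) * [p * V(k+1, i) + (1-p) * V(k+1, i+1)].
  V(2,0) = exp(-r*dt) * [p*0.000000 + (1-p)*0.000000] = 0.000000
  V(2,1) = exp(-r*dt) * [p*0.000000 + (1-p)*12.519730] = 6.505051
  V(2,2) = exp(-r*dt) * [p*12.519730 + (1-p)*28.609088] = 20.723980
  V(1,0) = exp(-r*dt) * [p*0.000000 + (1-p)*6.505051] = 3.379921
  V(1,1) = exp(-r*dt) * [p*6.505051 + (1-p)*20.723980] = 13.812172
  V(0,0) = exp(-r*dt) * [p*3.379921 + (1-p)*13.812172] = 8.758366


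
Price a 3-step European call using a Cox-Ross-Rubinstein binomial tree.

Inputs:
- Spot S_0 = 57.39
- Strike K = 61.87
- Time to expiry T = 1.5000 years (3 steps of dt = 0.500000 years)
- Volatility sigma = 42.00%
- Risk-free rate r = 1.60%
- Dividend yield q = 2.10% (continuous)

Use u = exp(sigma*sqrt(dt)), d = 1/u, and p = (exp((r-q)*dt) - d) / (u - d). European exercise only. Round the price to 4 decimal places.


dt = T/N = 0.500000
u = exp(sigma*sqrt(dt)) = 1.345795; d = 1/u = 0.743055
p = (exp((r-q)*dt) - d) / (u - d) = 0.422152
Discount per step: exp(-r*dt) = 0.992032
Stock lattice S(k, i) with i counting down-moves:
  k=0: S(0,0) = 57.3900
  k=1: S(1,0) = 77.2352; S(1,1) = 42.6439
  k=2: S(2,0) = 103.9427; S(2,1) = 57.3900; S(2,2) = 31.6868
  k=3: S(3,0) = 139.8856; S(3,1) = 77.2352; S(3,2) = 42.6439; S(3,3) = 23.5450
Terminal payoffs V(N, i) = max(S_T - K, 0):
  V(3,0) = 78.015554; V(3,1) = 15.365170; V(3,2) = 0.000000; V(3,3) = 0.000000
Backward induction: V(k, i) = exp(-r*dt) * [p * V(k+1, i) + (1-p) * V(k+1, i+1)].
  V(2,0) = exp(-r*dt) * [p*78.015554 + (1-p)*15.365170] = 41.479995
  V(2,1) = exp(-r*dt) * [p*15.365170 + (1-p)*0.000000] = 6.434755
  V(2,2) = exp(-r*dt) * [p*0.000000 + (1-p)*0.000000] = 0.000000
  V(1,0) = exp(-r*dt) * [p*41.479995 + (1-p)*6.434755] = 21.060024
  V(1,1) = exp(-r*dt) * [p*6.434755 + (1-p)*0.000000] = 2.694801
  V(0,0) = exp(-r*dt) * [p*21.060024 + (1-p)*2.694801] = 10.364472

Answer: Price = V(0,0) = 10.3645


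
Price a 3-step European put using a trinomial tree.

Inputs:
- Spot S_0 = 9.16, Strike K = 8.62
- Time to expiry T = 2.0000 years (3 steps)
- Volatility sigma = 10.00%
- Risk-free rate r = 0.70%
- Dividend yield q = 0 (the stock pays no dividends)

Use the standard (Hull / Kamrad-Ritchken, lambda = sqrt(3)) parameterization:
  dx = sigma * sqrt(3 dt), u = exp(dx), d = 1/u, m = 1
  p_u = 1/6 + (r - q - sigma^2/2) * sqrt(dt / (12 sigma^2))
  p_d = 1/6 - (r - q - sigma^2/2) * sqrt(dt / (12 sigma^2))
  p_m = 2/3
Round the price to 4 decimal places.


dt = T/N = 0.666667; dx = sigma*sqrt(3*dt) = 0.141421
u = exp(dx) = 1.151910; d = 1/u = 0.868123
p_u = 0.171381, p_m = 0.666667, p_d = 0.161953
Discount per step: exp(-r*dt) = 0.995344
Stock lattice S(k, j) with j the centered position index:
  k=0: S(0,+0) = 9.1600
  k=1: S(1,-1) = 7.9520; S(1,+0) = 9.1600; S(1,+1) = 10.5515
  k=2: S(2,-2) = 6.9033; S(2,-1) = 7.9520; S(2,+0) = 9.1600; S(2,+1) = 10.5515; S(2,+2) = 12.1544
  k=3: S(3,-3) = 5.9929; S(3,-2) = 6.9033; S(3,-1) = 7.9520; S(3,+0) = 9.1600; S(3,+1) = 10.5515; S(3,+2) = 12.1544; S(3,+3) = 14.0007
Terminal payoffs V(N, j) = max(K - S_T, 0):
  V(3,-3) = 2.627060; V(3,-2) = 1.716673; V(3,-1) = 0.667989; V(3,+0) = 0.000000; V(3,+1) = 0.000000; V(3,+2) = 0.000000; V(3,+3) = 0.000000
Backward induction: V(k, j) = exp(-r*dt) * [p_u * V(k+1, j+1) + p_m * V(k+1, j) + p_d * V(k+1, j-1)]
  V(2,-2) = exp(-r*dt) * [p_u*0.667989 + p_m*1.716673 + p_d*2.627060] = 1.676546
  V(2,-1) = exp(-r*dt) * [p_u*0.000000 + p_m*0.667989 + p_d*1.716673] = 0.719978
  V(2,+0) = exp(-r*dt) * [p_u*0.000000 + p_m*0.000000 + p_d*0.667989] = 0.107679
  V(2,+1) = exp(-r*dt) * [p_u*0.000000 + p_m*0.000000 + p_d*0.000000] = 0.000000
  V(2,+2) = exp(-r*dt) * [p_u*0.000000 + p_m*0.000000 + p_d*0.000000] = 0.000000
  V(1,-1) = exp(-r*dt) * [p_u*0.107679 + p_m*0.719978 + p_d*1.676546] = 0.766376
  V(1,+0) = exp(-r*dt) * [p_u*0.000000 + p_m*0.107679 + p_d*0.719978] = 0.187511
  V(1,+1) = exp(-r*dt) * [p_u*0.000000 + p_m*0.000000 + p_d*0.107679] = 0.017358
  V(0,+0) = exp(-r*dt) * [p_u*0.017358 + p_m*0.187511 + p_d*0.766376] = 0.250925

Answer: Price = V(0,0) = 0.2509


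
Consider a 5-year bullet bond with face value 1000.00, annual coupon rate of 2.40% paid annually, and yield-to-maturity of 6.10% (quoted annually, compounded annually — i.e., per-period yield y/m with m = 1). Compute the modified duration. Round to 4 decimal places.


Answer: Modified duration = 4.4742

Derivation:
Coupon per period c = face * coupon_rate / m = 24.000000
Periods per year m = 1; per-period yield y/m = 0.061000
Number of cashflows N = 5
Cashflows (t years, CF_t, discount factor 1/(1+y/m)^(m*t), PV):
  t = 1.0000: CF_t = 24.000000, DF = 0.942507, PV = 22.620170
  t = 2.0000: CF_t = 24.000000, DF = 0.888320, PV = 21.319670
  t = 3.0000: CF_t = 24.000000, DF = 0.837247, PV = 20.093939
  t = 4.0000: CF_t = 24.000000, DF = 0.789112, PV = 18.938680
  t = 5.0000: CF_t = 1024.000000, DF = 0.743743, PV = 761.593164
Price P = sum_t PV_t = 844.565623
First compute Macaulay numerator sum_t t * PV_t:
  t * PV_t at t = 1.0000: 22.620170
  t * PV_t at t = 2.0000: 42.639340
  t * PV_t at t = 3.0000: 60.281818
  t * PV_t at t = 4.0000: 75.754720
  t * PV_t at t = 5.0000: 3807.965819
Macaulay duration D = 4009.261867 / 844.565623 = 4.747129
Modified duration = D / (1 + y/m) = 4.747129 / (1 + 0.061000) = 4.474203


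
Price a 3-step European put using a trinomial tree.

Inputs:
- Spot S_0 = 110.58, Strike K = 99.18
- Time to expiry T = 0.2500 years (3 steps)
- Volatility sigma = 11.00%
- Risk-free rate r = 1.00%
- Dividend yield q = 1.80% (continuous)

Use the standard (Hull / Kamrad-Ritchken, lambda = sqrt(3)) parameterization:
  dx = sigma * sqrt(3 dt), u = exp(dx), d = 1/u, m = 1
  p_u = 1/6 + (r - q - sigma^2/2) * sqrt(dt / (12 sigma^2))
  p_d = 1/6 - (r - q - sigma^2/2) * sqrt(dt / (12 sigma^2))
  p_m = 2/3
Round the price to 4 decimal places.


Answer: Price = V(0,0) = 0.0376

Derivation:
dt = T/N = 0.083333; dx = sigma*sqrt(3*dt) = 0.055000
u = exp(dx) = 1.056541; d = 1/u = 0.946485
p_u = 0.156023, p_m = 0.666667, p_d = 0.177311
Discount per step: exp(-r*dt) = 0.999167
Stock lattice S(k, j) with j the centered position index:
  k=0: S(0,+0) = 110.5800
  k=1: S(1,-1) = 104.6623; S(1,+0) = 110.5800; S(1,+1) = 116.8323
  k=2: S(2,-2) = 99.0613; S(2,-1) = 104.6623; S(2,+0) = 110.5800; S(2,+1) = 116.8323; S(2,+2) = 123.4380
  k=3: S(3,-3) = 93.7601; S(3,-2) = 99.0613; S(3,-1) = 104.6623; S(3,+0) = 110.5800; S(3,+1) = 116.8323; S(3,+2) = 123.4380; S(3,+3) = 130.4173
Terminal payoffs V(N, j) = max(K - S_T, 0):
  V(3,-3) = 5.419914; V(3,-2) = 0.118661; V(3,-1) = 0.000000; V(3,+0) = 0.000000; V(3,+1) = 0.000000; V(3,+2) = 0.000000; V(3,+3) = 0.000000
Backward induction: V(k, j) = exp(-r*dt) * [p_u * V(k+1, j+1) + p_m * V(k+1, j) + p_d * V(k+1, j-1)]
  V(2,-2) = exp(-r*dt) * [p_u*0.000000 + p_m*0.118661 + p_d*5.419914] = 1.039249
  V(2,-1) = exp(-r*dt) * [p_u*0.000000 + p_m*0.000000 + p_d*0.118661] = 0.021022
  V(2,+0) = exp(-r*dt) * [p_u*0.000000 + p_m*0.000000 + p_d*0.000000] = 0.000000
  V(2,+1) = exp(-r*dt) * [p_u*0.000000 + p_m*0.000000 + p_d*0.000000] = 0.000000
  V(2,+2) = exp(-r*dt) * [p_u*0.000000 + p_m*0.000000 + p_d*0.000000] = 0.000000
  V(1,-1) = exp(-r*dt) * [p_u*0.000000 + p_m*0.021022 + p_d*1.039249] = 0.198120
  V(1,+0) = exp(-r*dt) * [p_u*0.000000 + p_m*0.000000 + p_d*0.021022] = 0.003724
  V(1,+1) = exp(-r*dt) * [p_u*0.000000 + p_m*0.000000 + p_d*0.000000] = 0.000000
  V(0,+0) = exp(-r*dt) * [p_u*0.000000 + p_m*0.003724 + p_d*0.198120] = 0.037580


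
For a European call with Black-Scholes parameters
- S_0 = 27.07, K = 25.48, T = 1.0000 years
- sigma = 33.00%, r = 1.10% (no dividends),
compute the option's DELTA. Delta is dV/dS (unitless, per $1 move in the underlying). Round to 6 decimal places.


Answer: Delta = 0.648682

Derivation:
d1 = 0.3817644634; d2 = 0.0517644634
phi(d1) = 0.3709045282; exp(-qT) = 1.0000000000; exp(-rT) = 0.9890602788
N(d1) = 0.6486819600
Delta = exp(-qT) * N(d1) = 1.0000000000 * 0.6486819600 = 0.648682


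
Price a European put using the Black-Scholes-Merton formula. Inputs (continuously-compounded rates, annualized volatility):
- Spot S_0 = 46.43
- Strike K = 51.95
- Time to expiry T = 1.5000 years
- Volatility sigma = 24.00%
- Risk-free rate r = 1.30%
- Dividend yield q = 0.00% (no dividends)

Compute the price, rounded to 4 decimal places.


Answer: Price = 8.2265

Derivation:
d1 = (ln(S/K) + (r - q + 0.5*sigma^2) * T) / (sigma * sqrt(T)) = -0.16886481
d2 = d1 - sigma * sqrt(T) = -0.46280358
exp(-rT) = 0.98068890; exp(-qT) = 1.00000000
P = K * exp(-rT) * N(-d2) - S_0 * exp(-qT) * N(-d1)
N(-d1) = 0.56704851; N(-d2) = 0.67824742
P = 51.9500 * 0.98068890 * 0.67824742 - 46.4300 * 1.00000000 * 0.56704851 = 8.2265


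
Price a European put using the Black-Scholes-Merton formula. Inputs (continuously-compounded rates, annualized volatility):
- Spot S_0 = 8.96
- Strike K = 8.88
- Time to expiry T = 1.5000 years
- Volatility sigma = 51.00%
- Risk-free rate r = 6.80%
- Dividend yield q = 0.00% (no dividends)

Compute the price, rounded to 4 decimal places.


Answer: Price = 1.6427

Derivation:
d1 = (ln(S/K) + (r - q + 0.5*sigma^2) * T) / (sigma * sqrt(T)) = 0.48996786
d2 = d1 - sigma * sqrt(T) = -0.13465202
exp(-rT) = 0.90302955; exp(-qT) = 1.00000000
P = K * exp(-rT) * N(-d2) - S_0 * exp(-qT) * N(-d1)
N(-d1) = 0.31207832; N(-d2) = 0.55355650
P = 8.8800 * 0.90302955 * 0.55355650 - 8.9600 * 1.00000000 * 0.31207832 = 1.6427


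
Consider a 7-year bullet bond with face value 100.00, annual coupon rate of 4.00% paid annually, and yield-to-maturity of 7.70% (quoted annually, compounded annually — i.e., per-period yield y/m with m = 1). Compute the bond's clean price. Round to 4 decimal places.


Coupon per period c = face * coupon_rate / m = 4.000000
Periods per year m = 1; per-period yield y/m = 0.077000
Number of cashflows N = 7
Cashflows (t years, CF_t, discount factor 1/(1+y/m)^(m*t), PV):
  t = 1.0000: CF_t = 4.000000, DF = 0.928505, PV = 3.714020
  t = 2.0000: CF_t = 4.000000, DF = 0.862122, PV = 3.448487
  t = 3.0000: CF_t = 4.000000, DF = 0.800484, PV = 3.201938
  t = 4.0000: CF_t = 4.000000, DF = 0.743254, PV = 2.973016
  t = 5.0000: CF_t = 4.000000, DF = 0.690115, PV = 2.760460
  t = 6.0000: CF_t = 4.000000, DF = 0.640775, PV = 2.563101
  t = 7.0000: CF_t = 104.000000, DF = 0.594963, PV = 61.876169
Price P = sum_t PV_t = 80.537191

Answer: Price = 80.5372


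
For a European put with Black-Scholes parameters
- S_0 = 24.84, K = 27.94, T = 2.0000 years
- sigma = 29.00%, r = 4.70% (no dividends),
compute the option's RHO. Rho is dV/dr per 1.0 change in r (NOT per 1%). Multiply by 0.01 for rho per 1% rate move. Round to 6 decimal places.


d1 = 0.1475071152; d2 = -0.2626148179
phi(d1) = 0.3946256410; exp(-qT) = 1.0000000000; exp(-rT) = 0.9102827622
N(-d2) = 0.6035762611
Rho = -K*T*exp(-rT)*N(-d2) = -27.9400 * 2.0000 * 0.9102827622 * 0.6035762611 = -30.701873

Answer: Rho = -30.701873


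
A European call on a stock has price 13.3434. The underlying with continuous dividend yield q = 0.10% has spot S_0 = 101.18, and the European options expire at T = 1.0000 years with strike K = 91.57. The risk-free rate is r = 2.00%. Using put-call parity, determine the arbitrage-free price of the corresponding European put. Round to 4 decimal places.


Put-call parity: C - P = S_0 * exp(-qT) - K * exp(-rT).
S_0 * exp(-qT) = 101.1800 * 0.99900050 = 101.07887057
K * exp(-rT) = 91.5700 * 0.98019867 = 89.75679251
P = C - S*exp(-qT) + K*exp(-rT)
P = 13.3434 - 101.07887057 + 89.75679251 = 2.0213

Answer: Put price = 2.0213


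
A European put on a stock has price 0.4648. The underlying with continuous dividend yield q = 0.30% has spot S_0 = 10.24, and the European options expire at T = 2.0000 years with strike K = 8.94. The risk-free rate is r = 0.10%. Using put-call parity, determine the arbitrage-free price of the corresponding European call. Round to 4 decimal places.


Answer: Call price = 1.7214

Derivation:
Put-call parity: C - P = S_0 * exp(-qT) - K * exp(-rT).
S_0 * exp(-qT) = 10.2400 * 0.99401796 = 10.17874395
K * exp(-rT) = 8.9400 * 0.99800200 = 8.92213787
C = P + S*exp(-qT) - K*exp(-rT)
C = 0.4648 + 10.17874395 - 8.92213787 = 1.7214


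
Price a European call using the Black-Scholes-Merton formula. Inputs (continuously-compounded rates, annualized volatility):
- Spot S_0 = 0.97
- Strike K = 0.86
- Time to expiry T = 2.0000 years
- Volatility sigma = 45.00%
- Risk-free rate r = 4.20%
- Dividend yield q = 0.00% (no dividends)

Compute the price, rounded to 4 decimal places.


d1 = (ln(S/K) + (r - q + 0.5*sigma^2) * T) / (sigma * sqrt(T)) = 0.63932460
d2 = d1 - sigma * sqrt(T) = 0.00292849
exp(-rT) = 0.91943126; exp(-qT) = 1.00000000
C = S_0 * exp(-qT) * N(d1) - K * exp(-rT) * N(d2)
N(d1) = 0.73869410; N(d2) = 0.50116830
C = 0.9700 * 1.00000000 * 0.73869410 - 0.8600 * 0.91943126 * 0.50116830 = 0.3203

Answer: Price = 0.3203


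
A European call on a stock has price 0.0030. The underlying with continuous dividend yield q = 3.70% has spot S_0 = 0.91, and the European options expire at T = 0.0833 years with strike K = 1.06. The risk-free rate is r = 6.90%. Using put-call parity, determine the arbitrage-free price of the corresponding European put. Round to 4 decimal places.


Answer: Put price = 0.1497

Derivation:
Put-call parity: C - P = S_0 * exp(-qT) - K * exp(-rT).
S_0 * exp(-qT) = 0.9100 * 0.99692264 = 0.90719961
K * exp(-rT) = 1.0600 * 0.99426879 = 1.05392491
P = C - S*exp(-qT) + K*exp(-rT)
P = 0.0030 - 0.90719961 + 1.05392491 = 0.1497


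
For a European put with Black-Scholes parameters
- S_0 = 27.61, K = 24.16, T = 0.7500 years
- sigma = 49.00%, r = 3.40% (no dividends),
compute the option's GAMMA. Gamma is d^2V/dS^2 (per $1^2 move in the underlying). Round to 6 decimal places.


Answer: Gamma = 0.028664

Derivation:
d1 = 0.5868168173; d2 = 0.1624643695
phi(d1) = 0.3358416460; exp(-qT) = 1.0000000000; exp(-rT) = 0.9748223790
Gamma = exp(-qT) * phi(d1) / (S * sigma * sqrt(T)) = 1.0000000000 * 0.3358416460 / (27.6100 * 0.4900 * 0.8660254038) = 0.028664


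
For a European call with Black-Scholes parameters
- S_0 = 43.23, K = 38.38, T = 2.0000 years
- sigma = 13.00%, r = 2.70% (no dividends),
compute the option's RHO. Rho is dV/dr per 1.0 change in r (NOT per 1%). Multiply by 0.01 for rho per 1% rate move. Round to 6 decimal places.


d1 = 1.0329100822; d2 = 0.8490623191
phi(d1) = 0.2340102989; exp(-qT) = 1.0000000000; exp(-rT) = 0.9474321065
N(d2) = 0.8020766919
Rho = K*T*exp(-rT)*N(d2) = 38.3800 * 2.0000 * 0.9474321065 * 0.8020766919 = 58.330938

Answer: Rho = 58.330938


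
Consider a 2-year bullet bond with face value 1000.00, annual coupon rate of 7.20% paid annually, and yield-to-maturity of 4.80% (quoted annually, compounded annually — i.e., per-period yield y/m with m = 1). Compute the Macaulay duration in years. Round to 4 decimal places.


Answer: Macaulay duration = 1.9342 years

Derivation:
Coupon per period c = face * coupon_rate / m = 72.000000
Periods per year m = 1; per-period yield y/m = 0.048000
Number of cashflows N = 2
Cashflows (t years, CF_t, discount factor 1/(1+y/m)^(m*t), PV):
  t = 1.0000: CF_t = 72.000000, DF = 0.954198, PV = 68.702290
  t = 2.0000: CF_t = 1072.000000, DF = 0.910495, PV = 976.050347
Price P = sum_t PV_t = 1044.752637
Macaulay numerator sum_t t * PV_t:
  t * PV_t at t = 1.0000: 68.702290
  t * PV_t at t = 2.0000: 1952.100693
Macaulay duration D = (sum_t t * PV_t) / P = 2020.802984 / 1044.752637 = 1.934241


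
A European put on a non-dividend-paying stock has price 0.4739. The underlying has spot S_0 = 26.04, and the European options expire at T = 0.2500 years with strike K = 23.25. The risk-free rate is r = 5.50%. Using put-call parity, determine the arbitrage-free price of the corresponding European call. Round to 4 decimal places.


Answer: Call price = 3.5814

Derivation:
Put-call parity: C - P = S_0 * exp(-qT) - K * exp(-rT).
S_0 * exp(-qT) = 26.0400 * 1.00000000 = 26.04000000
K * exp(-rT) = 23.2500 * 0.98634410 = 22.93250031
C = P + S*exp(-qT) - K*exp(-rT)
C = 0.4739 + 26.04000000 - 22.93250031 = 3.5814


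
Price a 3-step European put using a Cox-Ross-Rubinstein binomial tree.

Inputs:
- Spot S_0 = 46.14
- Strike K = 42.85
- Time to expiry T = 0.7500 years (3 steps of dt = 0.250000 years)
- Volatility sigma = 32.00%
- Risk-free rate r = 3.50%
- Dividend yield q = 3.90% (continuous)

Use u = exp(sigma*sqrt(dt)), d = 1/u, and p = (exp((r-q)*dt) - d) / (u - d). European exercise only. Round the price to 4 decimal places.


Answer: Price = V(0,0) = 3.6212

Derivation:
dt = T/N = 0.250000
u = exp(sigma*sqrt(dt)) = 1.173511; d = 1/u = 0.852144
p = (exp((r-q)*dt) - d) / (u - d) = 0.456975
Discount per step: exp(-r*dt) = 0.991288
Stock lattice S(k, i) with i counting down-moves:
  k=0: S(0,0) = 46.1400
  k=1: S(1,0) = 54.1458; S(1,1) = 39.3179
  k=2: S(2,0) = 63.5407; S(2,1) = 46.1400; S(2,2) = 33.5045
  k=3: S(3,0) = 74.5657; S(3,1) = 54.1458; S(3,2) = 39.3179; S(3,3) = 28.5507
Terminal payoffs V(N, i) = max(K - S_T, 0):
  V(3,0) = 0.000000; V(3,1) = 0.000000; V(3,2) = 3.532086; V(3,3) = 14.299334
Backward induction: V(k, i) = exp(-r*dt) * [p * V(k+1, i) + (1-p) * V(k+1, i+1)].
  V(2,0) = exp(-r*dt) * [p*0.000000 + (1-p)*0.000000] = 0.000000
  V(2,1) = exp(-r*dt) * [p*0.000000 + (1-p)*3.532086] = 1.901302
  V(2,2) = exp(-r*dt) * [p*3.532086 + (1-p)*14.299334] = 9.297263
  V(1,0) = exp(-r*dt) * [p*0.000000 + (1-p)*1.901302] = 1.023460
  V(1,1) = exp(-r*dt) * [p*1.901302 + (1-p)*9.297263] = 5.865942
  V(0,0) = exp(-r*dt) * [p*1.023460 + (1-p)*5.865942] = 3.621224


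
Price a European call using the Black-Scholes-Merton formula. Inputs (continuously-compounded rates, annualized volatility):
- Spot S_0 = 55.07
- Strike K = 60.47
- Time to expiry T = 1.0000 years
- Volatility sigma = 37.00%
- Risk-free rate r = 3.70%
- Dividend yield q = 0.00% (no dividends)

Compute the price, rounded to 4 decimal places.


d1 = (ln(S/K) + (r - q + 0.5*sigma^2) * T) / (sigma * sqrt(T)) = 0.03218305
d2 = d1 - sigma * sqrt(T) = -0.33781695
exp(-rT) = 0.96367614; exp(-qT) = 1.00000000
C = S_0 * exp(-qT) * N(d1) - K * exp(-rT) * N(d2)
N(d1) = 0.51283696; N(d2) = 0.36775057
C = 55.0700 * 1.00000000 * 0.51283696 - 60.4700 * 0.96367614 * 0.36775057 = 6.8118

Answer: Price = 6.8118


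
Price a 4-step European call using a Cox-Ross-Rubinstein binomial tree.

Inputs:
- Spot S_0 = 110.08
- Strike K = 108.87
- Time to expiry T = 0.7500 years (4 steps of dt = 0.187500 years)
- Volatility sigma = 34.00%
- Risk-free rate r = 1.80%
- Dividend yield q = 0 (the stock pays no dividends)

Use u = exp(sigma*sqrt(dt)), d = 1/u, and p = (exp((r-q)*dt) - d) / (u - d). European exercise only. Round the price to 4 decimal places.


dt = T/N = 0.187500
u = exp(sigma*sqrt(dt)) = 1.158614; d = 1/u = 0.863100
p = (exp((r-q)*dt) - d) / (u - d) = 0.474700
Discount per step: exp(-r*dt) = 0.996631
Stock lattice S(k, i) with i counting down-moves:
  k=0: S(0,0) = 110.0800
  k=1: S(1,0) = 127.5402; S(1,1) = 95.0101
  k=2: S(2,0) = 147.7699; S(2,1) = 110.0800; S(2,2) = 82.0032
  k=3: S(3,0) = 171.2082; S(3,1) = 127.5402; S(3,2) = 95.0101; S(3,3) = 70.7770
  k=4: S(4,0) = 198.3642; S(4,1) = 147.7699; S(4,2) = 110.0800; S(4,3) = 82.0032; S(4,4) = 61.0877
Terminal payoffs V(N, i) = max(S_T - K, 0):
  V(4,0) = 89.494183; V(4,1) = 38.899852; V(4,2) = 1.210000; V(4,3) = 0.000000; V(4,4) = 0.000000
Backward induction: V(k, i) = exp(-r*dt) * [p * V(k+1, i) + (1-p) * V(k+1, i+1)].
  V(3,0) = exp(-r*dt) * [p*89.494183 + (1-p)*38.899852] = 62.705012
  V(3,1) = exp(-r*dt) * [p*38.899852 + (1-p)*1.210000] = 19.037028
  V(3,2) = exp(-r*dt) * [p*1.210000 + (1-p)*0.000000] = 0.572452
  V(3,3) = exp(-r*dt) * [p*0.000000 + (1-p)*0.000000] = 0.000000
  V(2,0) = exp(-r*dt) * [p*62.705012 + (1-p)*19.037028] = 39.632250
  V(2,1) = exp(-r*dt) * [p*19.037028 + (1-p)*0.572452] = 9.306131
  V(2,2) = exp(-r*dt) * [p*0.572452 + (1-p)*0.000000] = 0.270828
  V(1,0) = exp(-r*dt) * [p*39.632250 + (1-p)*9.306131] = 23.622091
  V(1,1) = exp(-r*dt) * [p*9.306131 + (1-p)*0.270828] = 4.544526
  V(0,0) = exp(-r*dt) * [p*23.622091 + (1-p)*4.544526] = 13.554828

Answer: Price = V(0,0) = 13.5548


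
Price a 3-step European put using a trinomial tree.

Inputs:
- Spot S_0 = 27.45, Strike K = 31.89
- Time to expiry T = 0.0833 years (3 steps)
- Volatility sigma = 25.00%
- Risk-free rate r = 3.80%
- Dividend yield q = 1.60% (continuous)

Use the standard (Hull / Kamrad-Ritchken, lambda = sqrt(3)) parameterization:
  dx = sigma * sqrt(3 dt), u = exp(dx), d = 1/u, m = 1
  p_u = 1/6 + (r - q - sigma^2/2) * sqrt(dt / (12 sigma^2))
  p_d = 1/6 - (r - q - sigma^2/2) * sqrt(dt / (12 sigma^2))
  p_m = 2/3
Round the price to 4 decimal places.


Answer: Price = V(0,0) = 4.3856

Derivation:
dt = T/N = 0.027767; dx = sigma*sqrt(3*dt) = 0.072154
u = exp(dx) = 1.074821; d = 1/u = 0.930387
p_u = 0.164887, p_m = 0.666667, p_d = 0.168446
Discount per step: exp(-r*dt) = 0.998945
Stock lattice S(k, j) with j the centered position index:
  k=0: S(0,+0) = 27.4500
  k=1: S(1,-1) = 25.5391; S(1,+0) = 27.4500; S(1,+1) = 29.5038
  k=2: S(2,-2) = 23.7613; S(2,-1) = 25.5391; S(2,+0) = 27.4500; S(2,+1) = 29.5038; S(2,+2) = 31.7114
  k=3: S(3,-3) = 22.1072; S(3,-2) = 23.7613; S(3,-1) = 25.5391; S(3,+0) = 27.4500; S(3,+1) = 29.5038; S(3,+2) = 31.7114; S(3,+3) = 34.0840
Terminal payoffs V(N, j) = max(K - S_T, 0):
  V(3,-3) = 9.782805; V(3,-2) = 8.128717; V(3,-1) = 6.350869; V(3,+0) = 4.440000; V(3,+1) = 2.386157; V(3,+2) = 0.178644; V(3,+3) = 0.000000
Backward induction: V(k, j) = exp(-r*dt) * [p_u * V(k+1, j+1) + p_m * V(k+1, j) + p_d * V(k+1, j-1)]
  V(2,-2) = exp(-r*dt) * [p_u*6.350869 + p_m*8.128717 + p_d*9.782805] = 8.105642
  V(2,-1) = exp(-r*dt) * [p_u*4.440000 + p_m*6.350869 + p_d*8.128717] = 6.328583
  V(2,+0) = exp(-r*dt) * [p_u*2.386157 + p_m*4.440000 + p_d*6.350869] = 4.418563
  V(2,+1) = exp(-r*dt) * [p_u*0.178644 + p_m*2.386157 + p_d*4.440000] = 2.365632
  V(2,+2) = exp(-r*dt) * [p_u*0.000000 + p_m*0.178644 + p_d*2.386157] = 0.520486
  V(1,-1) = exp(-r*dt) * [p_u*4.418563 + p_m*6.328583 + p_d*8.105642] = 6.306328
  V(1,+0) = exp(-r*dt) * [p_u*2.365632 + p_m*4.418563 + p_d*6.328583] = 4.397156
  V(1,+1) = exp(-r*dt) * [p_u*0.520486 + p_m*2.365632 + p_d*4.418563] = 2.404662
  V(0,+0) = exp(-r*dt) * [p_u*2.404662 + p_m*4.397156 + p_d*6.306328] = 4.385583


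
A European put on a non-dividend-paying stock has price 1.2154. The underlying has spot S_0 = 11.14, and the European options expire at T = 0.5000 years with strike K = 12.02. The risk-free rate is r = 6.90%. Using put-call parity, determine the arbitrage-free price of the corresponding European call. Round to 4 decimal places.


Put-call parity: C - P = S_0 * exp(-qT) - K * exp(-rT).
S_0 * exp(-qT) = 11.1400 * 1.00000000 = 11.14000000
K * exp(-rT) = 12.0200 * 0.96608834 = 11.61238184
C = P + S*exp(-qT) - K*exp(-rT)
C = 1.2154 + 11.14000000 - 11.61238184 = 0.7430

Answer: Call price = 0.7430


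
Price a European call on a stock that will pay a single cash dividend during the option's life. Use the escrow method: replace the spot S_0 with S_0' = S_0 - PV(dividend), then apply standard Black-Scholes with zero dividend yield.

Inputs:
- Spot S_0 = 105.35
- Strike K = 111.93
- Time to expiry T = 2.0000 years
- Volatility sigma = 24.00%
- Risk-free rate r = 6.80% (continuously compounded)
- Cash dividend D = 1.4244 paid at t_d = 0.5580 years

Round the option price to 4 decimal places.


PV(D) = D * exp(-r * t_d) = 1.4244 * 0.96276685 = 1.37136511
S_0' = S_0 - PV(D) = 105.3500 - 1.37136511 = 103.97863489
d1 = (ln(S_0'/K) + (r + sigma^2/2)*T) / (sigma*sqrt(T)) = 0.35329344
d2 = d1 - sigma*sqrt(T) = 0.01388218
exp(-rT) = 0.87284263
N(d1) = 0.63806577; N(d2) = 0.50553801
C = S_0' * N(d1) - K * exp(-rT) * N(d2) = 103.97863489 * 0.63806577 - 111.9300 * 0.87284263 * 0.50553801 = 16.9555

Answer: Price = 16.9555


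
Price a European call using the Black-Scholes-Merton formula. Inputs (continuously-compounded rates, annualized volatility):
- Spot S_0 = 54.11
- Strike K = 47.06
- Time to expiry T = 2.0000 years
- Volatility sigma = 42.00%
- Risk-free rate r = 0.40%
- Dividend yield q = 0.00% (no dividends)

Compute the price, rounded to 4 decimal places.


Answer: Price = 15.8316

Derivation:
d1 = (ln(S/K) + (r - q + 0.5*sigma^2) * T) / (sigma * sqrt(T)) = 0.54547501
d2 = d1 - sigma * sqrt(T) = -0.04849468
exp(-rT) = 0.99203191; exp(-qT) = 1.00000000
C = S_0 * exp(-qT) * N(d1) - K * exp(-rT) * N(d2)
N(d1) = 0.70728657; N(d2) = 0.48066100
C = 54.1100 * 1.00000000 * 0.70728657 - 47.0600 * 0.99203191 * 0.48066100 = 15.8316


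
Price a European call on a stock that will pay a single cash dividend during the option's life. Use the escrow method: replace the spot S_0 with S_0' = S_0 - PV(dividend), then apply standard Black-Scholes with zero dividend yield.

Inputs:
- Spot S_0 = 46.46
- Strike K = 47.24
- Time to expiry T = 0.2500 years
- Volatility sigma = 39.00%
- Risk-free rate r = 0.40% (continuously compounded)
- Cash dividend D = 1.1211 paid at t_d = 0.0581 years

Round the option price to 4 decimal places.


PV(D) = D * exp(-r * t_d) = 1.1211 * 0.99976763 = 1.12083949
S_0' = S_0 - PV(D) = 46.4600 - 1.12083949 = 45.33916051
d1 = (ln(S_0'/K) + (r + sigma^2/2)*T) / (sigma*sqrt(T)) = -0.10798647
d2 = d1 - sigma*sqrt(T) = -0.30298647
exp(-rT) = 0.99900050
N(d1) = 0.45700321; N(d2) = 0.38095009
C = S_0' * N(d1) - K * exp(-rT) * N(d2) = 45.33916051 * 0.45700321 - 47.2400 * 0.99900050 * 0.38095009 = 2.7420

Answer: Price = 2.7420


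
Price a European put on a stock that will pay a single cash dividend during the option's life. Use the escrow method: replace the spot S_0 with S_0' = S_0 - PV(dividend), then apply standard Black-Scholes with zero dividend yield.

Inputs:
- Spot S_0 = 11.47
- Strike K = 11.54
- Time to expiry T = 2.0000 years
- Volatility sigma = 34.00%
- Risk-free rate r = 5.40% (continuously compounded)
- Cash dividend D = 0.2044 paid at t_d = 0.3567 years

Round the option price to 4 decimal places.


Answer: Price = 1.6300

Derivation:
PV(D) = D * exp(-r * t_d) = 0.2044 * 0.98092252 = 0.20050056
S_0' = S_0 - PV(D) = 11.4700 - 0.20050056 = 11.26949944
d1 = (ln(S_0'/K) + (r + sigma^2/2)*T) / (sigma*sqrt(T)) = 0.41569695
d2 = d1 - sigma*sqrt(T) = -0.06513566
exp(-rT) = 0.89762760
N(-d1) = 0.33881589; N(-d2) = 0.52596701
P = K * exp(-rT) * N(-d2) - S_0' * N(-d1) = 11.5400 * 0.89762760 * 0.52596701 - 11.26949944 * 0.33881589 = 1.6300


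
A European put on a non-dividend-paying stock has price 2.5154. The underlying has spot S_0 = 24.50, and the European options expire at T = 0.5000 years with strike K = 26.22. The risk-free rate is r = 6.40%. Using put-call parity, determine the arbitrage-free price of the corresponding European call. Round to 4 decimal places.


Answer: Call price = 1.6212

Derivation:
Put-call parity: C - P = S_0 * exp(-qT) - K * exp(-rT).
S_0 * exp(-qT) = 24.5000 * 1.00000000 = 24.50000000
K * exp(-rT) = 26.2200 * 0.96850658 = 25.39424258
C = P + S*exp(-qT) - K*exp(-rT)
C = 2.5154 + 24.50000000 - 25.39424258 = 1.6212


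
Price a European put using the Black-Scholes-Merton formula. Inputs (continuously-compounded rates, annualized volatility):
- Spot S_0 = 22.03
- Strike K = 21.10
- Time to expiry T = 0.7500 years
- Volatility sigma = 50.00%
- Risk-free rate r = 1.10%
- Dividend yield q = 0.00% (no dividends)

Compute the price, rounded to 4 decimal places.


Answer: Price = 3.1553

Derivation:
d1 = (ln(S/K) + (r - q + 0.5*sigma^2) * T) / (sigma * sqrt(T)) = 0.33516827
d2 = d1 - sigma * sqrt(T) = -0.09784443
exp(-rT) = 0.99178394; exp(-qT) = 1.00000000
P = K * exp(-rT) * N(-d2) - S_0 * exp(-qT) * N(-d1)
N(-d1) = 0.36874908; N(-d2) = 0.53897209
P = 21.1000 * 0.99178394 * 0.53897209 - 22.0300 * 1.00000000 * 0.36874908 = 3.1553


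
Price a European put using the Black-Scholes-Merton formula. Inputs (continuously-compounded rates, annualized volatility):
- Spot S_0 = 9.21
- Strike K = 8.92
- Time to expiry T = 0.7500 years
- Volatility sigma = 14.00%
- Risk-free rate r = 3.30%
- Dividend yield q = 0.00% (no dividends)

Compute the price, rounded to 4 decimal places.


Answer: Price = 0.2254

Derivation:
d1 = (ln(S/K) + (r - q + 0.5*sigma^2) * T) / (sigma * sqrt(T)) = 0.52863761
d2 = d1 - sigma * sqrt(T) = 0.40739405
exp(-rT) = 0.97555377; exp(-qT) = 1.00000000
P = K * exp(-rT) * N(-d2) - S_0 * exp(-qT) * N(-d1)
N(-d1) = 0.29852843; N(-d2) = 0.34185930
P = 8.9200 * 0.97555377 * 0.34185930 - 9.2100 * 1.00000000 * 0.29852843 = 0.2254


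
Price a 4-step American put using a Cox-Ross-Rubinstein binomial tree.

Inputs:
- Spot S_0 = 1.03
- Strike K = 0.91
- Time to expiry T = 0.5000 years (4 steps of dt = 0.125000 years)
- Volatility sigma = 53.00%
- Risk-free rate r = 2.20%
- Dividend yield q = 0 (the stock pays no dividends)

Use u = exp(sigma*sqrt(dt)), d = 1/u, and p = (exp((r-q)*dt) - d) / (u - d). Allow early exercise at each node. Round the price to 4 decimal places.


dt = T/N = 0.125000
u = exp(sigma*sqrt(dt)) = 1.206089; d = 1/u = 0.829126
p = (exp((r-q)*dt) - d) / (u - d) = 0.460596
Discount per step: exp(-r*dt) = 0.997254
Stock lattice S(k, i) with i counting down-moves:
  k=0: S(0,0) = 1.0300
  k=1: S(1,0) = 1.2423; S(1,1) = 0.8540
  k=2: S(2,0) = 1.4983; S(2,1) = 1.0300; S(2,2) = 0.7081
  k=3: S(3,0) = 1.8071; S(3,1) = 1.2423; S(3,2) = 0.8540; S(3,3) = 0.5871
  k=4: S(4,0) = 2.1795; S(4,1) = 1.4983; S(4,2) = 1.0300; S(4,3) = 0.7081; S(4,4) = 0.4868
Terminal payoffs V(N, i) = max(K - S_T, 0):
  V(4,0) = 0.000000; V(4,1) = 0.000000; V(4,2) = 0.000000; V(4,3) = 0.201927; V(4,4) = 0.423235
Backward induction: V(k, i) = exp(-r*dt) * [p * V(k+1, i) + (1-p) * V(k+1, i+1)]; then take max(V_cont, immediate exercise) for American.
  V(3,0) = exp(-r*dt) * [p*0.000000 + (1-p)*0.000000] = 0.000000; exercise = 0.000000; V(3,0) = max -> 0.000000
  V(3,1) = exp(-r*dt) * [p*0.000000 + (1-p)*0.000000] = 0.000000; exercise = 0.000000; V(3,1) = max -> 0.000000
  V(3,2) = exp(-r*dt) * [p*0.000000 + (1-p)*0.201927] = 0.108621; exercise = 0.056000; V(3,2) = max -> 0.108621
  V(3,3) = exp(-r*dt) * [p*0.201927 + (1-p)*0.423235] = 0.320419; exercise = 0.322918; V(3,3) = max -> 0.322918
  V(2,0) = exp(-r*dt) * [p*0.000000 + (1-p)*0.000000] = 0.000000; exercise = 0.000000; V(2,0) = max -> 0.000000
  V(2,1) = exp(-r*dt) * [p*0.000000 + (1-p)*0.108621] = 0.058430; exercise = 0.000000; V(2,1) = max -> 0.058430
  V(2,2) = exp(-r*dt) * [p*0.108621 + (1-p)*0.322918] = 0.223598; exercise = 0.201927; V(2,2) = max -> 0.223598
  V(1,0) = exp(-r*dt) * [p*0.000000 + (1-p)*0.058430] = 0.031431; exercise = 0.000000; V(1,0) = max -> 0.031431
  V(1,1) = exp(-r*dt) * [p*0.058430 + (1-p)*0.223598] = 0.147117; exercise = 0.056000; V(1,1) = max -> 0.147117
  V(0,0) = exp(-r*dt) * [p*0.031431 + (1-p)*0.147117] = 0.093575; exercise = 0.000000; V(0,0) = max -> 0.093575

Answer: Price = V(0,0) = 0.0936


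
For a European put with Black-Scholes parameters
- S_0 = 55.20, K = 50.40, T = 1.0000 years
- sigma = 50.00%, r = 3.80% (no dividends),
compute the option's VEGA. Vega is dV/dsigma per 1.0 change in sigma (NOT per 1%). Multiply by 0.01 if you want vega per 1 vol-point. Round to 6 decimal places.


d1 = 0.5079435564; d2 = 0.0079435564
phi(d1) = 0.3506587111; exp(-qT) = 1.0000000000; exp(-rT) = 0.9627129409
Vega = S * exp(-qT) * phi(d1) * sqrt(T) = 55.2000 * 1.0000000000 * 0.3506587111 * 1.0000000000 = 19.356361

Answer: Vega = 19.356361


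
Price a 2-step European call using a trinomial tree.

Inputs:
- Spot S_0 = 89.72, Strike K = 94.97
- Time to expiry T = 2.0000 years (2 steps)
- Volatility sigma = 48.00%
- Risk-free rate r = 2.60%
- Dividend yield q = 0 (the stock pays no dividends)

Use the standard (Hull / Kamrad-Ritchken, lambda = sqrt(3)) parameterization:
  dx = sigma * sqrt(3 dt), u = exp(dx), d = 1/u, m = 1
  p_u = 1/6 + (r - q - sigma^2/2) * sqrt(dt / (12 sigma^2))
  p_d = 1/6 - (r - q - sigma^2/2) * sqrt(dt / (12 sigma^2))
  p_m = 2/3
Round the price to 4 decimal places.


dt = T/N = 1.000000; dx = sigma*sqrt(3*dt) = 0.831384
u = exp(dx) = 2.296496; d = 1/u = 0.435446
p_u = 0.113021, p_m = 0.666667, p_d = 0.220312
Discount per step: exp(-r*dt) = 0.974335
Stock lattice S(k, j) with j the centered position index:
  k=0: S(0,+0) = 89.7200
  k=1: S(1,-1) = 39.0682; S(1,+0) = 89.7200; S(1,+1) = 206.0416
  k=2: S(2,-2) = 17.0121; S(2,-1) = 39.0682; S(2,+0) = 89.7200; S(2,+1) = 206.0416; S(2,+2) = 473.1737
Terminal payoffs V(N, j) = max(S_T - K, 0):
  V(2,-2) = 0.000000; V(2,-1) = 0.000000; V(2,+0) = 0.000000; V(2,+1) = 111.071601; V(2,+2) = 378.203668
Backward induction: V(k, j) = exp(-r*dt) * [p_u * V(k+1, j+1) + p_m * V(k+1, j) + p_d * V(k+1, j-1)]
  V(1,-1) = exp(-r*dt) * [p_u*0.000000 + p_m*0.000000 + p_d*0.000000] = 0.000000
  V(1,+0) = exp(-r*dt) * [p_u*111.071601 + p_m*0.000000 + p_d*0.000000] = 12.231263
  V(1,+1) = exp(-r*dt) * [p_u*378.203668 + p_m*111.071601 + p_d*0.000000] = 113.795292
  V(0,+0) = exp(-r*dt) * [p_u*113.795292 + p_m*12.231263 + p_d*0.000000] = 20.476097

Answer: Price = V(0,0) = 20.4761
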